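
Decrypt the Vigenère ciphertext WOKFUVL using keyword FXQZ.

Repeat the key across the ciphertext: FXQZFXQ
W(22)−F(5): 17 → R
O(14)−X(23): -9≡17 → R
K(10)−Q(16): -6≡20 → U
F(5)−Z(25): -20≡6 → G
U(20)−F(5): 15 → P
V(21)−X(23): -2≡24 → Y
L(11)−Q(16): -5≡21 → V

RRUGPYV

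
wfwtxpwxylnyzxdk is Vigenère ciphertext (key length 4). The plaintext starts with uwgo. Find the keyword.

cjqf

Subtract each crib letter from the matching ciphertext letter (mod 26):
w(22)−u(20)=2 → c
f(5)−w(22)=-17≡9 → j
w(22)−g(6)=16 → q
t(19)−o(14)=5 → f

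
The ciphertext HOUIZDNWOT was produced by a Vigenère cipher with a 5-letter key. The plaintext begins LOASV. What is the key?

WAUQE

Subtract each crib letter from the matching ciphertext letter (mod 26):
H(7)−L(11)=-4≡22 → W
O(14)−O(14)=0 → A
U(20)−A(0)=20 → U
I(8)−S(18)=-10≡16 → Q
Z(25)−V(21)=4 → E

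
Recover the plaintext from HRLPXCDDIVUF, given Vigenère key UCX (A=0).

Repeat the key across the ciphertext: UCXUCXUCXUCX
H(7)−U(20): -13≡13 → N
R(17)−C(2): 15 → P
L(11)−X(23): -12≡14 → O
P(15)−U(20): -5≡21 → V
X(23)−C(2): 21 → V
C(2)−X(23): -21≡5 → F
D(3)−U(20): -17≡9 → J
D(3)−C(2): 1 → B
I(8)−X(23): -15≡11 → L
V(21)−U(20): 1 → B
U(20)−C(2): 18 → S
F(5)−X(23): -18≡8 → I

NPOVVFJBLBSI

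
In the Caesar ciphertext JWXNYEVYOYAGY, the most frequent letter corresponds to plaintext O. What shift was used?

The most frequent ciphertext letter is Y (appears 4 times).
Y is position 24; O is position 14.
Shift = 10.

10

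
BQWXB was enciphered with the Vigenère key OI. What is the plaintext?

Repeat the key across the ciphertext: OIOIO
B(1)−O(14): -13≡13 → N
Q(16)−I(8): 8 → I
W(22)−O(14): 8 → I
X(23)−I(8): 15 → P
B(1)−O(14): -13≡13 → N

NIIPN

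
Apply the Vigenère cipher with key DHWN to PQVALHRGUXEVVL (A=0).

SXRNOONTXEAIYS

Repeat the key across the message: DHWNDHWNDHWNDH
P(15)+D(3): 18 → S
Q(16)+H(7): 23 → X
V(21)+W(22): 43≡17 → R
A(0)+N(13): 13 → N
L(11)+D(3): 14 → O
H(7)+H(7): 14 → O
R(17)+W(22): 39≡13 → N
G(6)+N(13): 19 → T
U(20)+D(3): 23 → X
X(23)+H(7): 30≡4 → E
E(4)+W(22): 26≡0 → A
V(21)+N(13): 34≡8 → I
V(21)+D(3): 24 → Y
L(11)+H(7): 18 → S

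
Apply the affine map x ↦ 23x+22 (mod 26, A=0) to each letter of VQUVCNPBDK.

LAOLQJDTNS

V(21): 23·21+22=505≡11 → L
Q(16): 23·16+22=390≡0 → A
U(20): 23·20+22=482≡14 → O
V(21): 23·21+22=505≡11 → L
C(2): 23·2+22=68≡16 → Q
N(13): 23·13+22=321≡9 → J
P(15): 23·15+22=367≡3 → D
B(1): 23·1+22=45≡19 → T
D(3): 23·3+22=91≡13 → N
K(10): 23·10+22=252≡18 → S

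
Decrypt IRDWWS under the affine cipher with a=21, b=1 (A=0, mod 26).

The inverse of 21 mod 26 is 5, since 21·5=105≡1. Apply D(y)=5·(y−1) mod 26:
I(8): 5·(8−1)=35≡9 → J
R(17): 5·(17−1)=80≡2 → C
D(3): 5·(3−1)=10 → K
W(22): 5·(22−1)=105≡1 → B
W(22): 5·(22−1)=105≡1 → B
S(18): 5·(18−1)=85≡7 → H

JCKBBH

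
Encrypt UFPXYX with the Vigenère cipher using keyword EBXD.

YGMACY

Repeat the key across the message: EBXDEB
U(20)+E(4): 24 → Y
F(5)+B(1): 6 → G
P(15)+X(23): 38≡12 → M
X(23)+D(3): 26≡0 → A
Y(24)+E(4): 28≡2 → C
X(23)+B(1): 24 → Y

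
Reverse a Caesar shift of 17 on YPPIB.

Y(24): 24−17=7 → H
P(15): 15−17=-2≡24 → Y
P(15): 15−17=-2≡24 → Y
I(8): 8−17=-9≡17 → R
B(1): 1−17=-16≡10 → K

HYYRK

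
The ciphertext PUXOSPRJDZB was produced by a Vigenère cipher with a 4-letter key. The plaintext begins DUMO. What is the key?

MALA

Subtract each crib letter from the matching ciphertext letter (mod 26):
P(15)−D(3)=12 → M
U(20)−U(20)=0 → A
X(23)−M(12)=11 → L
O(14)−O(14)=0 → A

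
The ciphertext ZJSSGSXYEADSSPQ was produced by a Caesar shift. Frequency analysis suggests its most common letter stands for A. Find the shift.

The most frequent ciphertext letter is S (appears 5 times).
S is position 18; A is position 0.
Shift = 18.

18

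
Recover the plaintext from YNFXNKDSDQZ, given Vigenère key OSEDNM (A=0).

KVBUAYPAZNM

Repeat the key across the ciphertext: OSEDNMOSEDN
Y(24)−O(14): 10 → K
N(13)−S(18): -5≡21 → V
F(5)−E(4): 1 → B
X(23)−D(3): 20 → U
N(13)−N(13): 0 → A
K(10)−M(12): -2≡24 → Y
D(3)−O(14): -11≡15 → P
S(18)−S(18): 0 → A
D(3)−E(4): -1≡25 → Z
Q(16)−D(3): 13 → N
Z(25)−N(13): 12 → M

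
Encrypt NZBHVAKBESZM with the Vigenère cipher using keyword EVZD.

RUAKZVJEINYP

Repeat the key across the message: EVZDEVZDEVZD
N(13)+E(4): 17 → R
Z(25)+V(21): 46≡20 → U
B(1)+Z(25): 26≡0 → A
H(7)+D(3): 10 → K
V(21)+E(4): 25 → Z
A(0)+V(21): 21 → V
K(10)+Z(25): 35≡9 → J
B(1)+D(3): 4 → E
E(4)+E(4): 8 → I
S(18)+V(21): 39≡13 → N
Z(25)+Z(25): 50≡24 → Y
M(12)+D(3): 15 → P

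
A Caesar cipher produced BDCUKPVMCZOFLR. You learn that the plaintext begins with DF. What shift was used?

24

From the crib: B(1)−D(3)=-2≡24, so the shift is 24.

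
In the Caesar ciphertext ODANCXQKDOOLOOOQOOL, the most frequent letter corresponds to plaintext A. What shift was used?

The most frequent ciphertext letter is O (appears 8 times).
O is position 14; A is position 0.
Shift = 14.

14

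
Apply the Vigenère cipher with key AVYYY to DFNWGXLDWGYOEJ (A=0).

DALUEXGBUEYJCH

Repeat the key across the message: AVYYYAVYYYAVYY
D(3)+A(0): 3 → D
F(5)+V(21): 26≡0 → A
N(13)+Y(24): 37≡11 → L
W(22)+Y(24): 46≡20 → U
G(6)+Y(24): 30≡4 → E
X(23)+A(0): 23 → X
L(11)+V(21): 32≡6 → G
D(3)+Y(24): 27≡1 → B
W(22)+Y(24): 46≡20 → U
G(6)+Y(24): 30≡4 → E
Y(24)+A(0): 24 → Y
O(14)+V(21): 35≡9 → J
E(4)+Y(24): 28≡2 → C
J(9)+Y(24): 33≡7 → H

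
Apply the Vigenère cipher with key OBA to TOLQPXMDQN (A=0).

HPLEQXAEQB

Repeat the key across the message: OBAOBAOBAO
T(19)+O(14): 33≡7 → H
O(14)+B(1): 15 → P
L(11)+A(0): 11 → L
Q(16)+O(14): 30≡4 → E
P(15)+B(1): 16 → Q
X(23)+A(0): 23 → X
M(12)+O(14): 26≡0 → A
D(3)+B(1): 4 → E
Q(16)+A(0): 16 → Q
N(13)+O(14): 27≡1 → B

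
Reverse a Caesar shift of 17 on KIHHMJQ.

K(10): 10−17=-7≡19 → T
I(8): 8−17=-9≡17 → R
H(7): 7−17=-10≡16 → Q
H(7): 7−17=-10≡16 → Q
M(12): 12−17=-5≡21 → V
J(9): 9−17=-8≡18 → S
Q(16): 16−17=-1≡25 → Z

TRQQVSZ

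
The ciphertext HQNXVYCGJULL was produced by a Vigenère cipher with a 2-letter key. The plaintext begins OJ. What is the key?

Subtract each crib letter from the matching ciphertext letter (mod 26):
H(7)−O(14)=-7≡19 → T
Q(16)−J(9)=7 → H

TH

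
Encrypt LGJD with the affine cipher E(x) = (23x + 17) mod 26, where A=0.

L(11): 23·11+17=270≡10 → K
G(6): 23·6+17=155≡25 → Z
J(9): 23·9+17=224≡16 → Q
D(3): 23·3+17=86≡8 → I

KZQI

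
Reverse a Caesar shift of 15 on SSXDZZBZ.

DDIOKKMK

S(18): 18−15=3 → D
S(18): 18−15=3 → D
X(23): 23−15=8 → I
D(3): 3−15=-12≡14 → O
Z(25): 25−15=10 → K
Z(25): 25−15=10 → K
B(1): 1−15=-14≡12 → M
Z(25): 25−15=10 → K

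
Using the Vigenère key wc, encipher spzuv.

Repeat the key across the message: wcwcw
s(18)+w(22): 40≡14 → o
p(15)+c(2): 17 → r
z(25)+w(22): 47≡21 → v
u(20)+c(2): 22 → w
v(21)+w(22): 43≡17 → r

orvwr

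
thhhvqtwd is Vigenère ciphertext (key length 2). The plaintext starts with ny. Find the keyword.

Subtract each crib letter from the matching ciphertext letter (mod 26):
t(19)−n(13)=6 → g
h(7)−y(24)=-17≡9 → j

gj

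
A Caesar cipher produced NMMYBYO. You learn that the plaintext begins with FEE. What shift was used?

8

From the crib: N(13)−F(5)=8, so the shift is 8.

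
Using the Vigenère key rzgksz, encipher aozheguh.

Repeat the key across the message: rzgkszrz
a(0)+r(17): 17 → r
o(14)+z(25): 39≡13 → n
z(25)+g(6): 31≡5 → f
h(7)+k(10): 17 → r
e(4)+s(18): 22 → w
g(6)+z(25): 31≡5 → f
u(20)+r(17): 37≡11 → l
h(7)+z(25): 32≡6 → g

rnfrwflg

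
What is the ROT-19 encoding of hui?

h(7): 7+19=26≡0 → a
u(20): 20+19=39≡13 → n
i(8): 8+19=27≡1 → b

anb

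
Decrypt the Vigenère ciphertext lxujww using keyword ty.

Repeat the key across the ciphertext: tytyty
l(11)−t(19): -8≡18 → s
x(23)−y(24): -1≡25 → z
u(20)−t(19): 1 → b
j(9)−y(24): -15≡11 → l
w(22)−t(19): 3 → d
w(22)−y(24): -2≡24 → y

szbldy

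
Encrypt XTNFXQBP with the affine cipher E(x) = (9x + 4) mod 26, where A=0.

DTRXDSNJ

X(23): 9·23+4=211≡3 → D
T(19): 9·19+4=175≡19 → T
N(13): 9·13+4=121≡17 → R
F(5): 9·5+4=49≡23 → X
X(23): 9·23+4=211≡3 → D
Q(16): 9·16+4=148≡18 → S
B(1): 9·1+4=13 → N
P(15): 9·15+4=139≡9 → J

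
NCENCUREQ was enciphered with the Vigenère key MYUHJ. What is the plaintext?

Repeat the key across the ciphertext: MYUHJMYUH
N(13)−M(12): 1 → B
C(2)−Y(24): -22≡4 → E
E(4)−U(20): -16≡10 → K
N(13)−H(7): 6 → G
C(2)−J(9): -7≡19 → T
U(20)−M(12): 8 → I
R(17)−Y(24): -7≡19 → T
E(4)−U(20): -16≡10 → K
Q(16)−H(7): 9 → J

BEKGTITKJ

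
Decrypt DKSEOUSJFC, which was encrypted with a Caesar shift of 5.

YFNZJPNEAX

D(3): 3−5=-2≡24 → Y
K(10): 10−5=5 → F
S(18): 18−5=13 → N
E(4): 4−5=-1≡25 → Z
O(14): 14−5=9 → J
U(20): 20−5=15 → P
S(18): 18−5=13 → N
J(9): 9−5=4 → E
F(5): 5−5=0 → A
C(2): 2−5=-3≡23 → X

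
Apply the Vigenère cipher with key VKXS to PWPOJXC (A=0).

KGMGEHZ

Repeat the key across the message: VKXSVKX
P(15)+V(21): 36≡10 → K
W(22)+K(10): 32≡6 → G
P(15)+X(23): 38≡12 → M
O(14)+S(18): 32≡6 → G
J(9)+V(21): 30≡4 → E
X(23)+K(10): 33≡7 → H
C(2)+X(23): 25 → Z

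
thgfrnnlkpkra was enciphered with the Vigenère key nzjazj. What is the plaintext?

gixfseambplin

Repeat the key across the ciphertext: nzjazjnzjazjn
t(19)−n(13): 6 → g
h(7)−z(25): -18≡8 → i
g(6)−j(9): -3≡23 → x
f(5)−a(0): 5 → f
r(17)−z(25): -8≡18 → s
n(13)−j(9): 4 → e
n(13)−n(13): 0 → a
l(11)−z(25): -14≡12 → m
k(10)−j(9): 1 → b
p(15)−a(0): 15 → p
k(10)−z(25): -15≡11 → l
r(17)−j(9): 8 → i
a(0)−n(13): -13≡13 → n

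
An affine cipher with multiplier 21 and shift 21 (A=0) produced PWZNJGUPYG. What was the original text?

The inverse of 21 mod 26 is 5, since 21·5=105≡1. Apply D(y)=5·(y−21) mod 26:
P(15): 5·(15−21)=-30≡22 → W
W(22): 5·(22−21)=5 → F
Z(25): 5·(25−21)=20 → U
N(13): 5·(13−21)=-40≡12 → M
J(9): 5·(9−21)=-60≡18 → S
G(6): 5·(6−21)=-75≡3 → D
U(20): 5·(20−21)=-5≡21 → V
P(15): 5·(15−21)=-30≡22 → W
Y(24): 5·(24−21)=15 → P
G(6): 5·(6−21)=-75≡3 → D

WFUMSDVWPD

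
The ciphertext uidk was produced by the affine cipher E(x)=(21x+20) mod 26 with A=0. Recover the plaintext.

astc

The inverse of 21 mod 26 is 5, since 21·5=105≡1. Apply D(y)=5·(y−20) mod 26:
u(20): 5·(20−20)=0 → a
i(8): 5·(8−20)=-60≡18 → s
d(3): 5·(3−20)=-85≡19 → t
k(10): 5·(10−20)=-50≡2 → c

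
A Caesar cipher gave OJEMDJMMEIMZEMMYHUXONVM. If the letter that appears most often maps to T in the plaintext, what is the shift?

19

The most frequent ciphertext letter is M (appears 7 times).
M is position 12; T is position 19.
Shift = -7≡19.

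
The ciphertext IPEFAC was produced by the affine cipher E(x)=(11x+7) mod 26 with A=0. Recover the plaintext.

The inverse of 11 mod 26 is 19, since 11·19=209≡1. Apply D(y)=19·(y−7) mod 26:
I(8): 19·(8−7)=19 → T
P(15): 19·(15−7)=152≡22 → W
E(4): 19·(4−7)=-57≡21 → V
F(5): 19·(5−7)=-38≡14 → O
A(0): 19·(0−7)=-133≡23 → X
C(2): 19·(2−7)=-95≡9 → J

TWVOXJ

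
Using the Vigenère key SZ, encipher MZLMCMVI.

EYDLULNH

Repeat the key across the message: SZSZSZSZ
M(12)+S(18): 30≡4 → E
Z(25)+Z(25): 50≡24 → Y
L(11)+S(18): 29≡3 → D
M(12)+Z(25): 37≡11 → L
C(2)+S(18): 20 → U
M(12)+Z(25): 37≡11 → L
V(21)+S(18): 39≡13 → N
I(8)+Z(25): 33≡7 → H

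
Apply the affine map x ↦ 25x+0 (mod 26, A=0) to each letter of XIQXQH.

X(23): 25·23+0=575≡3 → D
I(8): 25·8+0=200≡18 → S
Q(16): 25·16+0=400≡10 → K
X(23): 25·23+0=575≡3 → D
Q(16): 25·16+0=400≡10 → K
H(7): 25·7+0=175≡19 → T

DSKDKT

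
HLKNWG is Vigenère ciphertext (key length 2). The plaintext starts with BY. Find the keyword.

GN

Subtract each crib letter from the matching ciphertext letter (mod 26):
H(7)−B(1)=6 → G
L(11)−Y(24)=-13≡13 → N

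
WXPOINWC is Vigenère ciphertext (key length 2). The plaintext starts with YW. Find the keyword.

YB

Subtract each crib letter from the matching ciphertext letter (mod 26):
W(22)−Y(24)=-2≡24 → Y
X(23)−W(22)=1 → B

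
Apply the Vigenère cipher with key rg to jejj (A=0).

akap

Repeat the key across the message: rgrg
j(9)+r(17): 26≡0 → a
e(4)+g(6): 10 → k
j(9)+r(17): 26≡0 → a
j(9)+g(6): 15 → p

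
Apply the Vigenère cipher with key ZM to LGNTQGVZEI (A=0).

KSMFPSULDU

Repeat the key across the message: ZMZMZMZMZM
L(11)+Z(25): 36≡10 → K
G(6)+M(12): 18 → S
N(13)+Z(25): 38≡12 → M
T(19)+M(12): 31≡5 → F
Q(16)+Z(25): 41≡15 → P
G(6)+M(12): 18 → S
V(21)+Z(25): 46≡20 → U
Z(25)+M(12): 37≡11 → L
E(4)+Z(25): 29≡3 → D
I(8)+M(12): 20 → U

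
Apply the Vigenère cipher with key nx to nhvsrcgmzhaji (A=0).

aeipeztjmengv

Repeat the key across the message: nxnxnxnxnxnxn
n(13)+n(13): 26≡0 → a
h(7)+x(23): 30≡4 → e
v(21)+n(13): 34≡8 → i
s(18)+x(23): 41≡15 → p
r(17)+n(13): 30≡4 → e
c(2)+x(23): 25 → z
g(6)+n(13): 19 → t
m(12)+x(23): 35≡9 → j
z(25)+n(13): 38≡12 → m
h(7)+x(23): 30≡4 → e
a(0)+n(13): 13 → n
j(9)+x(23): 32≡6 → g
i(8)+n(13): 21 → v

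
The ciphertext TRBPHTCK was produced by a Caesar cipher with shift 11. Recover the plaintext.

IGQEWIRZ

T(19): 19−11=8 → I
R(17): 17−11=6 → G
B(1): 1−11=-10≡16 → Q
P(15): 15−11=4 → E
H(7): 7−11=-4≡22 → W
T(19): 19−11=8 → I
C(2): 2−11=-9≡17 → R
K(10): 10−11=-1≡25 → Z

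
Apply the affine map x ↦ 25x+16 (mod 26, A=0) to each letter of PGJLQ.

BKHFA

P(15): 25·15+16=391≡1 → B
G(6): 25·6+16=166≡10 → K
J(9): 25·9+16=241≡7 → H
L(11): 25·11+16=291≡5 → F
Q(16): 25·16+16=416≡0 → A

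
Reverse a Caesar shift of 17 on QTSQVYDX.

Q(16): 16−17=-1≡25 → Z
T(19): 19−17=2 → C
S(18): 18−17=1 → B
Q(16): 16−17=-1≡25 → Z
V(21): 21−17=4 → E
Y(24): 24−17=7 → H
D(3): 3−17=-14≡12 → M
X(23): 23−17=6 → G

ZCBZEHMG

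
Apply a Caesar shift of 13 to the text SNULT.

FAHYG

S(18): 18+13=31≡5 → F
N(13): 13+13=26≡0 → A
U(20): 20+13=33≡7 → H
L(11): 11+13=24 → Y
T(19): 19+13=32≡6 → G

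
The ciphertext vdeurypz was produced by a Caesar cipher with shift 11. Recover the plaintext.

v(21): 21−11=10 → k
d(3): 3−11=-8≡18 → s
e(4): 4−11=-7≡19 → t
u(20): 20−11=9 → j
r(17): 17−11=6 → g
y(24): 24−11=13 → n
p(15): 15−11=4 → e
z(25): 25−11=14 → o

kstjgneo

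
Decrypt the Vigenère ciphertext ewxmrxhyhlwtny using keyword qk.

Repeat the key across the ciphertext: qkqkqkqkqkqkqk
e(4)−q(16): -12≡14 → o
w(22)−k(10): 12 → m
x(23)−q(16): 7 → h
m(12)−k(10): 2 → c
r(17)−q(16): 1 → b
x(23)−k(10): 13 → n
h(7)−q(16): -9≡17 → r
y(24)−k(10): 14 → o
h(7)−q(16): -9≡17 → r
l(11)−k(10): 1 → b
w(22)−q(16): 6 → g
t(19)−k(10): 9 → j
n(13)−q(16): -3≡23 → x
y(24)−k(10): 14 → o

omhcbnrorbgjxo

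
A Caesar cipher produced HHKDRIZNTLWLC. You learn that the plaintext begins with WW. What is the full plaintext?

WWZSGXOCIALAR

From the crib: H(7)−W(22)=-15≡11, so the shift is 11.
Subtract 11 from each ciphertext letter:
H(7): 7−11=-4≡22 → W
H(7): 7−11=-4≡22 → W
K(10): 10−11=-1≡25 → Z
D(3): 3−11=-8≡18 → S
R(17): 17−11=6 → G
I(8): 8−11=-3≡23 → X
Z(25): 25−11=14 → O
N(13): 13−11=2 → C
T(19): 19−11=8 → I
L(11): 11−11=0 → A
W(22): 22−11=11 → L
L(11): 11−11=0 → A
C(2): 2−11=-9≡17 → R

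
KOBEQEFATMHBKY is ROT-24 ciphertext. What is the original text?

MQDGSGHCVOJDMA

K(10): 10−24=-14≡12 → M
O(14): 14−24=-10≡16 → Q
B(1): 1−24=-23≡3 → D
E(4): 4−24=-20≡6 → G
Q(16): 16−24=-8≡18 → S
E(4): 4−24=-20≡6 → G
F(5): 5−24=-19≡7 → H
A(0): 0−24=-24≡2 → C
T(19): 19−24=-5≡21 → V
M(12): 12−24=-12≡14 → O
H(7): 7−24=-17≡9 → J
B(1): 1−24=-23≡3 → D
K(10): 10−24=-14≡12 → M
Y(24): 24−24=0 → A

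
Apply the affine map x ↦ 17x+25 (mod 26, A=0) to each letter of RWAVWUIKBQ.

R(17): 17·17+25=314≡2 → C
W(22): 17·22+25=399≡9 → J
A(0): 17·0+25=25 → Z
V(21): 17·21+25=382≡18 → S
W(22): 17·22+25=399≡9 → J
U(20): 17·20+25=365≡1 → B
I(8): 17·8+25=161≡5 → F
K(10): 17·10+25=195≡13 → N
B(1): 17·1+25=42≡16 → Q
Q(16): 17·16+25=297≡11 → L

CJZSJBFNQL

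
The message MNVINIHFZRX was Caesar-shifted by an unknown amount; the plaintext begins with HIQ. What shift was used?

From the crib: M(12)−H(7)=5, so the shift is 5.

5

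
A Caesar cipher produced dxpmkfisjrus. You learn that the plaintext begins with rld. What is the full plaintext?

rldaytwgxfig

From the crib: d(3)−r(17)=-14≡12, so the shift is 12.
Subtract 12 from each ciphertext letter:
d(3): 3−12=-9≡17 → r
x(23): 23−12=11 → l
p(15): 15−12=3 → d
m(12): 12−12=0 → a
k(10): 10−12=-2≡24 → y
f(5): 5−12=-7≡19 → t
i(8): 8−12=-4≡22 → w
s(18): 18−12=6 → g
j(9): 9−12=-3≡23 → x
r(17): 17−12=5 → f
u(20): 20−12=8 → i
s(18): 18−12=6 → g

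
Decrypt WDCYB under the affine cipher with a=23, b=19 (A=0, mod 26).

The inverse of 23 mod 26 is 17, since 23·17=391≡1. Apply D(y)=17·(y−19) mod 26:
W(22): 17·(22−19)=51≡25 → Z
D(3): 17·(3−19)=-272≡14 → O
C(2): 17·(2−19)=-289≡23 → X
Y(24): 17·(24−19)=85≡7 → H
B(1): 17·(1−19)=-306≡6 → G

ZOXHG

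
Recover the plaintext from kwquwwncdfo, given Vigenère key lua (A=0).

zcqjcwciduu

Repeat the key across the ciphertext: lualualualu
k(10)−l(11): -1≡25 → z
w(22)−u(20): 2 → c
q(16)−a(0): 16 → q
u(20)−l(11): 9 → j
w(22)−u(20): 2 → c
w(22)−a(0): 22 → w
n(13)−l(11): 2 → c
c(2)−u(20): -18≡8 → i
d(3)−a(0): 3 → d
f(5)−l(11): -6≡20 → u
o(14)−u(20): -6≡20 → u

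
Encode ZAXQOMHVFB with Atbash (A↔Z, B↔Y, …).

Z(25) → A(0)
A(0) → Z(25)
X(23) → C(2)
Q(16) → J(9)
O(14) → L(11)
M(12) → N(13)
H(7) → S(18)
V(21) → E(4)
F(5) → U(20)
B(1) → Y(24)

AZCJLNSEUY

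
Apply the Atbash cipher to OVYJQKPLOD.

LEBQJPKOLW

O(14) → L(11)
V(21) → E(4)
Y(24) → B(1)
J(9) → Q(16)
Q(16) → J(9)
K(10) → P(15)
P(15) → K(10)
L(11) → O(14)
O(14) → L(11)
D(3) → W(22)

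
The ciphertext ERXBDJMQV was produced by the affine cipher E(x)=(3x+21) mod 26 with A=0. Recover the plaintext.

The inverse of 3 mod 26 is 9, since 3·9=27≡1. Apply D(y)=9·(y−21) mod 26:
E(4): 9·(4−21)=-153≡3 → D
R(17): 9·(17−21)=-36≡16 → Q
X(23): 9·(23−21)=18 → S
B(1): 9·(1−21)=-180≡2 → C
D(3): 9·(3−21)=-162≡20 → U
J(9): 9·(9−21)=-108≡22 → W
M(12): 9·(12−21)=-81≡23 → X
Q(16): 9·(16−21)=-45≡7 → H
V(21): 9·(21−21)=0 → A

DQSCUWXHA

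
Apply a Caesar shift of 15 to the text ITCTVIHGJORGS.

XIRIKXWVYDGVH

I(8): 8+15=23 → X
T(19): 19+15=34≡8 → I
C(2): 2+15=17 → R
T(19): 19+15=34≡8 → I
V(21): 21+15=36≡10 → K
I(8): 8+15=23 → X
H(7): 7+15=22 → W
G(6): 6+15=21 → V
J(9): 9+15=24 → Y
O(14): 14+15=29≡3 → D
R(17): 17+15=32≡6 → G
G(6): 6+15=21 → V
S(18): 18+15=33≡7 → H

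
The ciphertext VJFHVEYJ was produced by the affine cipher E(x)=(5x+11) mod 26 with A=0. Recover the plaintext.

The inverse of 5 mod 26 is 21, since 5·21=105≡1. Apply D(y)=21·(y−11) mod 26:
V(21): 21·(21−11)=210≡2 → C
J(9): 21·(9−11)=-42≡10 → K
F(5): 21·(5−11)=-126≡4 → E
H(7): 21·(7−11)=-84≡20 → U
V(21): 21·(21−11)=210≡2 → C
E(4): 21·(4−11)=-147≡9 → J
Y(24): 21·(24−11)=273≡13 → N
J(9): 21·(9−11)=-42≡10 → K

CKEUCJNK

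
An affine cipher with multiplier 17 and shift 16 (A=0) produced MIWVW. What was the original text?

The inverse of 17 mod 26 is 23, since 17·23=391≡1. Apply D(y)=23·(y−16) mod 26:
M(12): 23·(12−16)=-92≡12 → M
I(8): 23·(8−16)=-184≡24 → Y
W(22): 23·(22−16)=138≡8 → I
V(21): 23·(21−16)=115≡11 → L
W(22): 23·(22−16)=138≡8 → I

MYILI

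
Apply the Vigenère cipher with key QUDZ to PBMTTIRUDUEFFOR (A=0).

FVPSJCUTTOHEVIU

Repeat the key across the message: QUDZQUDZQUDZQUD
P(15)+Q(16): 31≡5 → F
B(1)+U(20): 21 → V
M(12)+D(3): 15 → P
T(19)+Z(25): 44≡18 → S
T(19)+Q(16): 35≡9 → J
I(8)+U(20): 28≡2 → C
R(17)+D(3): 20 → U
U(20)+Z(25): 45≡19 → T
D(3)+Q(16): 19 → T
U(20)+U(20): 40≡14 → O
E(4)+D(3): 7 → H
F(5)+Z(25): 30≡4 → E
F(5)+Q(16): 21 → V
O(14)+U(20): 34≡8 → I
R(17)+D(3): 20 → U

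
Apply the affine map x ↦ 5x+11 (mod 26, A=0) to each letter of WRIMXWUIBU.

W(22): 5·22+11=121≡17 → R
R(17): 5·17+11=96≡18 → S
I(8): 5·8+11=51≡25 → Z
M(12): 5·12+11=71≡19 → T
X(23): 5·23+11=126≡22 → W
W(22): 5·22+11=121≡17 → R
U(20): 5·20+11=111≡7 → H
I(8): 5·8+11=51≡25 → Z
B(1): 5·1+11=16 → Q
U(20): 5·20+11=111≡7 → H

RSZTWRHZQH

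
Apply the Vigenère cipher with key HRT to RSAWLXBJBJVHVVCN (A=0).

YJTDCQIAUQMACMVU

Repeat the key across the message: HRTHRTHRTHRTHRTH
R(17)+H(7): 24 → Y
S(18)+R(17): 35≡9 → J
A(0)+T(19): 19 → T
W(22)+H(7): 29≡3 → D
L(11)+R(17): 28≡2 → C
X(23)+T(19): 42≡16 → Q
B(1)+H(7): 8 → I
J(9)+R(17): 26≡0 → A
B(1)+T(19): 20 → U
J(9)+H(7): 16 → Q
V(21)+R(17): 38≡12 → M
H(7)+T(19): 26≡0 → A
V(21)+H(7): 28≡2 → C
V(21)+R(17): 38≡12 → M
C(2)+T(19): 21 → V
N(13)+H(7): 20 → U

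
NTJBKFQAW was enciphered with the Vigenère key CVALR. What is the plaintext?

Repeat the key across the ciphertext: CVALRCVAL
N(13)−C(2): 11 → L
T(19)−V(21): -2≡24 → Y
J(9)−A(0): 9 → J
B(1)−L(11): -10≡16 → Q
K(10)−R(17): -7≡19 → T
F(5)−C(2): 3 → D
Q(16)−V(21): -5≡21 → V
A(0)−A(0): 0 → A
W(22)−L(11): 11 → L

LYJQTDVAL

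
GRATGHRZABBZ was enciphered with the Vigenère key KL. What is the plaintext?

Repeat the key across the ciphertext: KLKLKLKLKLKL
G(6)−K(10): -4≡22 → W
R(17)−L(11): 6 → G
A(0)−K(10): -10≡16 → Q
T(19)−L(11): 8 → I
G(6)−K(10): -4≡22 → W
H(7)−L(11): -4≡22 → W
R(17)−K(10): 7 → H
Z(25)−L(11): 14 → O
A(0)−K(10): -10≡16 → Q
B(1)−L(11): -10≡16 → Q
B(1)−K(10): -9≡17 → R
Z(25)−L(11): 14 → O

WGQIWWHOQQRO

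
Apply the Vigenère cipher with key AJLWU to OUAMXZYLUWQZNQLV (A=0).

Repeat the key across the message: AJLWUAJLWUAJLWUA
O(14)+A(0): 14 → O
U(20)+J(9): 29≡3 → D
A(0)+L(11): 11 → L
M(12)+W(22): 34≡8 → I
X(23)+U(20): 43≡17 → R
Z(25)+A(0): 25 → Z
Y(24)+J(9): 33≡7 → H
L(11)+L(11): 22 → W
U(20)+W(22): 42≡16 → Q
W(22)+U(20): 42≡16 → Q
Q(16)+A(0): 16 → Q
Z(25)+J(9): 34≡8 → I
N(13)+L(11): 24 → Y
Q(16)+W(22): 38≡12 → M
L(11)+U(20): 31≡5 → F
V(21)+A(0): 21 → V

ODLIRZHWQQQIYMFV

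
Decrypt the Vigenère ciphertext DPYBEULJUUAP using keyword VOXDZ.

IBBYFZXMRVFB

Repeat the key across the ciphertext: VOXDZVOXDZVO
D(3)−V(21): -18≡8 → I
P(15)−O(14): 1 → B
Y(24)−X(23): 1 → B
B(1)−D(3): -2≡24 → Y
E(4)−Z(25): -21≡5 → F
U(20)−V(21): -1≡25 → Z
L(11)−O(14): -3≡23 → X
J(9)−X(23): -14≡12 → M
U(20)−D(3): 17 → R
U(20)−Z(25): -5≡21 → V
A(0)−V(21): -21≡5 → F
P(15)−O(14): 1 → B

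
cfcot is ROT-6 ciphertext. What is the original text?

c(2): 2−6=-4≡22 → w
f(5): 5−6=-1≡25 → z
c(2): 2−6=-4≡22 → w
o(14): 14−6=8 → i
t(19): 19−6=13 → n

wzwin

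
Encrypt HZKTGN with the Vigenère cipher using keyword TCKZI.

Repeat the key across the message: TCKZIT
H(7)+T(19): 26≡0 → A
Z(25)+C(2): 27≡1 → B
K(10)+K(10): 20 → U
T(19)+Z(25): 44≡18 → S
G(6)+I(8): 14 → O
N(13)+T(19): 32≡6 → G

ABUSOG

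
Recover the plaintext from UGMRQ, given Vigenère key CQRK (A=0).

Repeat the key across the ciphertext: CQRKC
U(20)−C(2): 18 → S
G(6)−Q(16): -10≡16 → Q
M(12)−R(17): -5≡21 → V
R(17)−K(10): 7 → H
Q(16)−C(2): 14 → O

SQVHO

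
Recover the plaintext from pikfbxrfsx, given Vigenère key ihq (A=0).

Repeat the key across the ciphertext: ihqihqihqi
p(15)−i(8): 7 → h
i(8)−h(7): 1 → b
k(10)−q(16): -6≡20 → u
f(5)−i(8): -3≡23 → x
b(1)−h(7): -6≡20 → u
x(23)−q(16): 7 → h
r(17)−i(8): 9 → j
f(5)−h(7): -2≡24 → y
s(18)−q(16): 2 → c
x(23)−i(8): 15 → p

hbuxuhjycp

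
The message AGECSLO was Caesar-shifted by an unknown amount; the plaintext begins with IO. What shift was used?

From the crib: A(0)−I(8)=-8≡18, so the shift is 18.

18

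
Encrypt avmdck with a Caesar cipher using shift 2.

a(0): 0+2=2 → c
v(21): 21+2=23 → x
m(12): 12+2=14 → o
d(3): 3+2=5 → f
c(2): 2+2=4 → e
k(10): 10+2=12 → m

cxofem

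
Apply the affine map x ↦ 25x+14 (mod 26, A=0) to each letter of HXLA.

HRDO

H(7): 25·7+14=189≡7 → H
X(23): 25·23+14=589≡17 → R
L(11): 25·11+14=289≡3 → D
A(0): 25·0+14=14 → O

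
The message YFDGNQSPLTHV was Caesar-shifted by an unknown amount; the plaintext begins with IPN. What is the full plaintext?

From the crib: Y(24)−I(8)=16, so the shift is 16.
Subtract 16 from each ciphertext letter:
Y(24): 24−16=8 → I
F(5): 5−16=-11≡15 → P
D(3): 3−16=-13≡13 → N
G(6): 6−16=-10≡16 → Q
N(13): 13−16=-3≡23 → X
Q(16): 16−16=0 → A
S(18): 18−16=2 → C
P(15): 15−16=-1≡25 → Z
L(11): 11−16=-5≡21 → V
T(19): 19−16=3 → D
H(7): 7−16=-9≡17 → R
V(21): 21−16=5 → F

IPNQXACZVDRF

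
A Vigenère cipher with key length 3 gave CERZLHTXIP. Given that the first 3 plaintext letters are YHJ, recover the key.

Subtract each crib letter from the matching ciphertext letter (mod 26):
C(2)−Y(24)=-22≡4 → E
E(4)−H(7)=-3≡23 → X
R(17)−J(9)=8 → I

EXI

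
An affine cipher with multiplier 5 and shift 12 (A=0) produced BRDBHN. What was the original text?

DBTDZV

The inverse of 5 mod 26 is 21, since 5·21=105≡1. Apply D(y)=21·(y−12) mod 26:
B(1): 21·(1−12)=-231≡3 → D
R(17): 21·(17−12)=105≡1 → B
D(3): 21·(3−12)=-189≡19 → T
B(1): 21·(1−12)=-231≡3 → D
H(7): 21·(7−12)=-105≡25 → Z
N(13): 21·(13−12)=21 → V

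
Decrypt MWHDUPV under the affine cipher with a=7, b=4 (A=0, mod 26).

The inverse of 7 mod 26 is 15, since 7·15=105≡1. Apply D(y)=15·(y−4) mod 26:
M(12): 15·(12−4)=120≡16 → Q
W(22): 15·(22−4)=270≡10 → K
H(7): 15·(7−4)=45≡19 → T
D(3): 15·(3−4)=-15≡11 → L
U(20): 15·(20−4)=240≡6 → G
P(15): 15·(15−4)=165≡9 → J
V(21): 15·(21−4)=255≡21 → V

QKTLGJV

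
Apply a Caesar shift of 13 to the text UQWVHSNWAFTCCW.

U(20): 20+13=33≡7 → H
Q(16): 16+13=29≡3 → D
W(22): 22+13=35≡9 → J
V(21): 21+13=34≡8 → I
H(7): 7+13=20 → U
S(18): 18+13=31≡5 → F
N(13): 13+13=26≡0 → A
W(22): 22+13=35≡9 → J
A(0): 0+13=13 → N
F(5): 5+13=18 → S
T(19): 19+13=32≡6 → G
C(2): 2+13=15 → P
C(2): 2+13=15 → P
W(22): 22+13=35≡9 → J

HDJIUFAJNSGPPJ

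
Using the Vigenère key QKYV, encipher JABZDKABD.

ZKZUTUYWT

Repeat the key across the message: QKYVQKYVQ
J(9)+Q(16): 25 → Z
A(0)+K(10): 10 → K
B(1)+Y(24): 25 → Z
Z(25)+V(21): 46≡20 → U
D(3)+Q(16): 19 → T
K(10)+K(10): 20 → U
A(0)+Y(24): 24 → Y
B(1)+V(21): 22 → W
D(3)+Q(16): 19 → T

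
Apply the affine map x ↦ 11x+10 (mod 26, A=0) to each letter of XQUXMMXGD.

X(23): 11·23+10=263≡3 → D
Q(16): 11·16+10=186≡4 → E
U(20): 11·20+10=230≡22 → W
X(23): 11·23+10=263≡3 → D
M(12): 11·12+10=142≡12 → M
M(12): 11·12+10=142≡12 → M
X(23): 11·23+10=263≡3 → D
G(6): 11·6+10=76≡24 → Y
D(3): 11·3+10=43≡17 → R

DEWDMMDYR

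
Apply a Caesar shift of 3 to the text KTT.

NWW

K(10): 10+3=13 → N
T(19): 19+3=22 → W
T(19): 19+3=22 → W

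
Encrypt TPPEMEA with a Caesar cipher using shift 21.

OKKZHZV

T(19): 19+21=40≡14 → O
P(15): 15+21=36≡10 → K
P(15): 15+21=36≡10 → K
E(4): 4+21=25 → Z
M(12): 12+21=33≡7 → H
E(4): 4+21=25 → Z
A(0): 0+21=21 → V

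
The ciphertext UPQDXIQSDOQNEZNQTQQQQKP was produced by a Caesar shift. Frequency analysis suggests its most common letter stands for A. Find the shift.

The most frequent ciphertext letter is Q (appears 8 times).
Q is position 16; A is position 0.
Shift = 16.

16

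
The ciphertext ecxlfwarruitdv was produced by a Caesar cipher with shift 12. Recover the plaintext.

e(4): 4−12=-8≡18 → s
c(2): 2−12=-10≡16 → q
x(23): 23−12=11 → l
l(11): 11−12=-1≡25 → z
f(5): 5−12=-7≡19 → t
w(22): 22−12=10 → k
a(0): 0−12=-12≡14 → o
r(17): 17−12=5 → f
r(17): 17−12=5 → f
u(20): 20−12=8 → i
i(8): 8−12=-4≡22 → w
t(19): 19−12=7 → h
d(3): 3−12=-9≡17 → r
v(21): 21−12=9 → j

sqlztkoffiwhrj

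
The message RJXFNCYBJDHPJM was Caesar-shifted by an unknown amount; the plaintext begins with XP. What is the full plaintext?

XPDLTIEHPJNVPS

From the crib: R(17)−X(23)=-6≡20, so the shift is 20.
Subtract 20 from each ciphertext letter:
R(17): 17−20=-3≡23 → X
J(9): 9−20=-11≡15 → P
X(23): 23−20=3 → D
F(5): 5−20=-15≡11 → L
N(13): 13−20=-7≡19 → T
C(2): 2−20=-18≡8 → I
Y(24): 24−20=4 → E
B(1): 1−20=-19≡7 → H
J(9): 9−20=-11≡15 → P
D(3): 3−20=-17≡9 → J
H(7): 7−20=-13≡13 → N
P(15): 15−20=-5≡21 → V
J(9): 9−20=-11≡15 → P
M(12): 12−20=-8≡18 → S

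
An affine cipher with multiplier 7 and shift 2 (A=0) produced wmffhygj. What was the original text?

outtxsib

The inverse of 7 mod 26 is 15, since 7·15=105≡1. Apply D(y)=15·(y−2) mod 26:
w(22): 15·(22−2)=300≡14 → o
m(12): 15·(12−2)=150≡20 → u
f(5): 15·(5−2)=45≡19 → t
f(5): 15·(5−2)=45≡19 → t
h(7): 15·(7−2)=75≡23 → x
y(24): 15·(24−2)=330≡18 → s
g(6): 15·(6−2)=60≡8 → i
j(9): 15·(9−2)=105≡1 → b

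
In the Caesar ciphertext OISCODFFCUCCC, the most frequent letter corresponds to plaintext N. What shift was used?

The most frequent ciphertext letter is C (appears 5 times).
C is position 2; N is position 13.
Shift = -11≡15.

15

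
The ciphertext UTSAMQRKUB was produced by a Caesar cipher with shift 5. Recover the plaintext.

PONVHLMFPW

U(20): 20−5=15 → P
T(19): 19−5=14 → O
S(18): 18−5=13 → N
A(0): 0−5=-5≡21 → V
M(12): 12−5=7 → H
Q(16): 16−5=11 → L
R(17): 17−5=12 → M
K(10): 10−5=5 → F
U(20): 20−5=15 → P
B(1): 1−5=-4≡22 → W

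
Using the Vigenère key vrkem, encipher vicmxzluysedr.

Repeat the key across the message: vrkemvrkemvrk
v(21)+v(21): 42≡16 → q
i(8)+r(17): 25 → z
c(2)+k(10): 12 → m
m(12)+e(4): 16 → q
x(23)+m(12): 35≡9 → j
z(25)+v(21): 46≡20 → u
l(11)+r(17): 28≡2 → c
u(20)+k(10): 30≡4 → e
y(24)+e(4): 28≡2 → c
s(18)+m(12): 30≡4 → e
e(4)+v(21): 25 → z
d(3)+r(17): 20 → u
r(17)+k(10): 27≡1 → b

qzmqjucecezub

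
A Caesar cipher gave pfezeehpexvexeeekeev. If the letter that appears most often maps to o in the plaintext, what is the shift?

16

The most frequent ciphertext letter is e (appears 10 times).
e is position 4; o is position 14.
Shift = -10≡16.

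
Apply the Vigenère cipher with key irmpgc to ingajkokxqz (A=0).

Repeat the key across the message: irmpgcirmpg
i(8)+i(8): 16 → q
n(13)+r(17): 30≡4 → e
g(6)+m(12): 18 → s
a(0)+p(15): 15 → p
j(9)+g(6): 15 → p
k(10)+c(2): 12 → m
o(14)+i(8): 22 → w
k(10)+r(17): 27≡1 → b
x(23)+m(12): 35≡9 → j
q(16)+p(15): 31≡5 → f
z(25)+g(6): 31≡5 → f

qesppmwbjff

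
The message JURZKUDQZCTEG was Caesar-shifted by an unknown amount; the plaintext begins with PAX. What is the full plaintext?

PAXFQAJWFIZKM

From the crib: J(9)−P(15)=-6≡20, so the shift is 20.
Subtract 20 from each ciphertext letter:
J(9): 9−20=-11≡15 → P
U(20): 20−20=0 → A
R(17): 17−20=-3≡23 → X
Z(25): 25−20=5 → F
K(10): 10−20=-10≡16 → Q
U(20): 20−20=0 → A
D(3): 3−20=-17≡9 → J
Q(16): 16−20=-4≡22 → W
Z(25): 25−20=5 → F
C(2): 2−20=-18≡8 → I
T(19): 19−20=-1≡25 → Z
E(4): 4−20=-16≡10 → K
G(6): 6−20=-14≡12 → M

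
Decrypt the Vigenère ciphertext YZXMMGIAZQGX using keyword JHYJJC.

PSZDDEZTBHXV

Repeat the key across the ciphertext: JHYJJCJHYJJC
Y(24)−J(9): 15 → P
Z(25)−H(7): 18 → S
X(23)−Y(24): -1≡25 → Z
M(12)−J(9): 3 → D
M(12)−J(9): 3 → D
G(6)−C(2): 4 → E
I(8)−J(9): -1≡25 → Z
A(0)−H(7): -7≡19 → T
Z(25)−Y(24): 1 → B
Q(16)−J(9): 7 → H
G(6)−J(9): -3≡23 → X
X(23)−C(2): 21 → V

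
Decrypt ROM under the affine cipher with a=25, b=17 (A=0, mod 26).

ADF

The inverse of 25 mod 26 is 25, since 25·25=625≡1. Apply D(y)=25·(y−17) mod 26:
R(17): 25·(17−17)=0 → A
O(14): 25·(14−17)=-75≡3 → D
M(12): 25·(12−17)=-125≡5 → F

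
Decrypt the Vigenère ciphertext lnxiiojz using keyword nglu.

Repeat the key across the ciphertext: nglunglu
l(11)−n(13): -2≡24 → y
n(13)−g(6): 7 → h
x(23)−l(11): 12 → m
i(8)−u(20): -12≡14 → o
i(8)−n(13): -5≡21 → v
o(14)−g(6): 8 → i
j(9)−l(11): -2≡24 → y
z(25)−u(20): 5 → f

yhmoviyf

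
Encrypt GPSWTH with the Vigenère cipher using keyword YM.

EBQIRT

Repeat the key across the message: YMYMYM
G(6)+Y(24): 30≡4 → E
P(15)+M(12): 27≡1 → B
S(18)+Y(24): 42≡16 → Q
W(22)+M(12): 34≡8 → I
T(19)+Y(24): 43≡17 → R
H(7)+M(12): 19 → T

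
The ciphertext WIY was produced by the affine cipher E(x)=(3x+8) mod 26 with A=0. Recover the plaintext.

The inverse of 3 mod 26 is 9, since 3·9=27≡1. Apply D(y)=9·(y−8) mod 26:
W(22): 9·(22−8)=126≡22 → W
I(8): 9·(8−8)=0 → A
Y(24): 9·(24−8)=144≡14 → O

WAO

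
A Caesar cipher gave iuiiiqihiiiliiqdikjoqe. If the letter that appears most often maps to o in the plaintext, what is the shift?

20

The most frequent ciphertext letter is i (appears 11 times).
i is position 8; o is position 14.
Shift = -6≡20.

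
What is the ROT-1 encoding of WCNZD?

XDOAE

W(22): 22+1=23 → X
C(2): 2+1=3 → D
N(13): 13+1=14 → O
Z(25): 25+1=26≡0 → A
D(3): 3+1=4 → E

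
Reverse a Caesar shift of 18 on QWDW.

YELE

Q(16): 16−18=-2≡24 → Y
W(22): 22−18=4 → E
D(3): 3−18=-15≡11 → L
W(22): 22−18=4 → E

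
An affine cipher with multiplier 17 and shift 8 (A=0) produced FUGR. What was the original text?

JQGZ

The inverse of 17 mod 26 is 23, since 17·23=391≡1. Apply D(y)=23·(y−8) mod 26:
F(5): 23·(5−8)=-69≡9 → J
U(20): 23·(20−8)=276≡16 → Q
G(6): 23·(6−8)=-46≡6 → G
R(17): 23·(17−8)=207≡25 → Z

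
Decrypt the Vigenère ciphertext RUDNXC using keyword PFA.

Repeat the key across the ciphertext: PFAPFA
R(17)−P(15): 2 → C
U(20)−F(5): 15 → P
D(3)−A(0): 3 → D
N(13)−P(15): -2≡24 → Y
X(23)−F(5): 18 → S
C(2)−A(0): 2 → C

CPDYSC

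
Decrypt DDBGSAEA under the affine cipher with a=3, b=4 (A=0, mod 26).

The inverse of 3 mod 26 is 9, since 3·9=27≡1. Apply D(y)=9·(y−4) mod 26:
D(3): 9·(3−4)=-9≡17 → R
D(3): 9·(3−4)=-9≡17 → R
B(1): 9·(1−4)=-27≡25 → Z
G(6): 9·(6−4)=18 → S
S(18): 9·(18−4)=126≡22 → W
A(0): 9·(0−4)=-36≡16 → Q
E(4): 9·(4−4)=0 → A
A(0): 9·(0−4)=-36≡16 → Q

RRZSWQAQ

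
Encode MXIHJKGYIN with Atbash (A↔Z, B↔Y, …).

NCRSQPTBRM

M(12) → N(13)
X(23) → C(2)
I(8) → R(17)
H(7) → S(18)
J(9) → Q(16)
K(10) → P(15)
G(6) → T(19)
Y(24) → B(1)
I(8) → R(17)
N(13) → M(12)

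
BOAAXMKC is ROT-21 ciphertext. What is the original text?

B(1): 1−21=-20≡6 → G
O(14): 14−21=-7≡19 → T
A(0): 0−21=-21≡5 → F
A(0): 0−21=-21≡5 → F
X(23): 23−21=2 → C
M(12): 12−21=-9≡17 → R
K(10): 10−21=-11≡15 → P
C(2): 2−21=-19≡7 → H

GTFFCRPH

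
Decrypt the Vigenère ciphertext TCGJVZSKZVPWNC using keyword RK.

Repeat the key across the ciphertext: RKRKRKRKRKRKRK
T(19)−R(17): 2 → C
C(2)−K(10): -8≡18 → S
G(6)−R(17): -11≡15 → P
J(9)−K(10): -1≡25 → Z
V(21)−R(17): 4 → E
Z(25)−K(10): 15 → P
S(18)−R(17): 1 → B
K(10)−K(10): 0 → A
Z(25)−R(17): 8 → I
V(21)−K(10): 11 → L
P(15)−R(17): -2≡24 → Y
W(22)−K(10): 12 → M
N(13)−R(17): -4≡22 → W
C(2)−K(10): -8≡18 → S

CSPZEPBAILYMWS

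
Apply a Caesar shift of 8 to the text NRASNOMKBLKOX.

VZIAVWUSJTSWF

N(13): 13+8=21 → V
R(17): 17+8=25 → Z
A(0): 0+8=8 → I
S(18): 18+8=26≡0 → A
N(13): 13+8=21 → V
O(14): 14+8=22 → W
M(12): 12+8=20 → U
K(10): 10+8=18 → S
B(1): 1+8=9 → J
L(11): 11+8=19 → T
K(10): 10+8=18 → S
O(14): 14+8=22 → W
X(23): 23+8=31≡5 → F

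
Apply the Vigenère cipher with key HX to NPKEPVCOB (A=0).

UMRBWSJLI

Repeat the key across the message: HXHXHXHXH
N(13)+H(7): 20 → U
P(15)+X(23): 38≡12 → M
K(10)+H(7): 17 → R
E(4)+X(23): 27≡1 → B
P(15)+H(7): 22 → W
V(21)+X(23): 44≡18 → S
C(2)+H(7): 9 → J
O(14)+X(23): 37≡11 → L
B(1)+H(7): 8 → I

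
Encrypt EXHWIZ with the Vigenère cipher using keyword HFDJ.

LCKFPE

Repeat the key across the message: HFDJHF
E(4)+H(7): 11 → L
X(23)+F(5): 28≡2 → C
H(7)+D(3): 10 → K
W(22)+J(9): 31≡5 → F
I(8)+H(7): 15 → P
Z(25)+F(5): 30≡4 → E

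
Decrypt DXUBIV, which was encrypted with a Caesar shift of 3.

D(3): 3−3=0 → A
X(23): 23−3=20 → U
U(20): 20−3=17 → R
B(1): 1−3=-2≡24 → Y
I(8): 8−3=5 → F
V(21): 21−3=18 → S

AURYFS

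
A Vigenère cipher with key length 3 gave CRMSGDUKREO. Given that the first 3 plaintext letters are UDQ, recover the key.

Subtract each crib letter from the matching ciphertext letter (mod 26):
C(2)−U(20)=-18≡8 → I
R(17)−D(3)=14 → O
M(12)−Q(16)=-4≡22 → W

IOW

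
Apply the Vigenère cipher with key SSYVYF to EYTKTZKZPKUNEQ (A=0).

WQRFRECRNFSSWI

Repeat the key across the message: SSYVYFSSYVYFSS
E(4)+S(18): 22 → W
Y(24)+S(18): 42≡16 → Q
T(19)+Y(24): 43≡17 → R
K(10)+V(21): 31≡5 → F
T(19)+Y(24): 43≡17 → R
Z(25)+F(5): 30≡4 → E
K(10)+S(18): 28≡2 → C
Z(25)+S(18): 43≡17 → R
P(15)+Y(24): 39≡13 → N
K(10)+V(21): 31≡5 → F
U(20)+Y(24): 44≡18 → S
N(13)+F(5): 18 → S
E(4)+S(18): 22 → W
Q(16)+S(18): 34≡8 → I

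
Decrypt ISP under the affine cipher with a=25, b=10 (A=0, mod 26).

The inverse of 25 mod 26 is 25, since 25·25=625≡1. Apply D(y)=25·(y−10) mod 26:
I(8): 25·(8−10)=-50≡2 → C
S(18): 25·(18−10)=200≡18 → S
P(15): 25·(15−10)=125≡21 → V

CSV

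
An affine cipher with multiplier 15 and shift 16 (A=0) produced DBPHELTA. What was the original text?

NZTPURVS

The inverse of 15 mod 26 is 7, since 15·7=105≡1. Apply D(y)=7·(y−16) mod 26:
D(3): 7·(3−16)=-91≡13 → N
B(1): 7·(1−16)=-105≡25 → Z
P(15): 7·(15−16)=-7≡19 → T
H(7): 7·(7−16)=-63≡15 → P
E(4): 7·(4−16)=-84≡20 → U
L(11): 7·(11−16)=-35≡17 → R
T(19): 7·(19−16)=21 → V
A(0): 7·(0−16)=-112≡18 → S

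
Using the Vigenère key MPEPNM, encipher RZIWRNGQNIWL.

Repeat the key across the message: MPEPNMMPEPNM
R(17)+M(12): 29≡3 → D
Z(25)+P(15): 40≡14 → O
I(8)+E(4): 12 → M
W(22)+P(15): 37≡11 → L
R(17)+N(13): 30≡4 → E
N(13)+M(12): 25 → Z
G(6)+M(12): 18 → S
Q(16)+P(15): 31≡5 → F
N(13)+E(4): 17 → R
I(8)+P(15): 23 → X
W(22)+N(13): 35≡9 → J
L(11)+M(12): 23 → X

DOMLEZSFRXJX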